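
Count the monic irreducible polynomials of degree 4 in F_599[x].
There are 32184449700 monic irreducible polynomials of degree 4 over F_599

Each element of F_{599^4} that lies in no proper subfield is a root of exactly one monic irreducible of degree 4 over F_599, and each such polynomial has 4 distinct roots in F_{599^4}. By Möbius inversion the count is N_599(4) = (1/4) Σ_{d|4} μ(4/d) · 599^d = (1/4)(μ(4)·599^1 + μ(2)·599^2 + μ(1)·599^4) = 128737798800/4 = 32184449700.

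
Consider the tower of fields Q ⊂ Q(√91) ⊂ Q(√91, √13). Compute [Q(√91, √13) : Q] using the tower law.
[Q(√91, √13) : Q] = 4

[Q(√91):Q] = 2 (min poly x^2 - 91, irreducible since 91 is squarefree > 1). For the top step, suppose √13 ∈ Q(√91), say √13 = c + d√91 with c, d ∈ Q. Squaring: 13 = c^2 + 91d^2 + 2cd√91. Since √91 ∉ Q this forces 2cd = 0. If d = 0 then √13 = c ∈ Q, contradicting 13 squarefree > 1. If c = 0 then 13 = 91d^2, so 91·13 = (91d)^2 is a perfect square in Q — but 91·13 = 1183 is not a perfect square (since 91 and 13 are distinct squarefree integers). Contradiction. Hence √13 ∉ Q(√91), so x^2 - 13 stays irreducible over Q(√91) and [Q(√91, √13) : Q(√91)] = 2. By the tower law, [Q(√91, √13) : Q] = 2 · 2 = 4.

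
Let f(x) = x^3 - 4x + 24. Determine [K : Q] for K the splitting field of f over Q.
[K : Q] = 6

By the rational root test, any rational root of the monic integer polynomial f(x) = x^3 - 4x + 24 must be an integer dividing the constant term 24, i.e. one of ±{1, 2, 3, 4, 6, 8, 12, 24}. Evaluating: f(1) = 21, f(-1) = 27, f(2) = 24, f(-2) = 24, f(3) = 39, f(-3) = 9, f(4) = 72, f(-4) = -24, f(6) = 216, f(-6) = -168, f(8) = 504, f(-8) = -456, f(12) = 1704, f(-12) = -1656, f(24) = 13752, f(-24) = -13704; none is 0, so f has no rational root and is therefore irreducible over Q (a cubic with no linear factor over a field is irreducible). For an irreducible cubic, the Galois group is A_3 or S_3 according as the discriminant disc(f) = -4a^3 - 27b^2 = -4·(-4)^3 - 27·(24)^2 = -15296 is or is not a square in Q. Here disc(f) = -15296 is not a perfect square in Q, so the Galois group of f over Q is not contained in A_3 and must be all of S_3. The splitting field has degree |S_3| = 6 over Q, so [K : Q] = 6.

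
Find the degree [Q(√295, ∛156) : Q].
[Q(√295, ∛156) : Q] = 6

Let L = Q(√295, ∛156). Since Q(√295) ⊂ L and [Q(√295):Q] = 2, the tower law gives 2 | [L:Q]. Likewise Q(∛156) ⊂ L with [Q(∛156):Q] = 3 (because 156 is not a perfect cube), so 3 | [L:Q]. As gcd(2,3) = 1, [L:Q] is divisible by 6. Conversely L is generated over Q by √295 and ∛156, so [L:Q] ≤ 2·3 = 6. Therefore [Q(√295, ∛156) : Q] = 6.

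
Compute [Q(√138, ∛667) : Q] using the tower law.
[Q(√138, ∛667) : Q] = 6

Let L = Q(√138, ∛667). Since Q(√138) ⊂ L and [Q(√138):Q] = 2, the tower law gives 2 | [L:Q]. Likewise Q(∛667) ⊂ L with [Q(∛667):Q] = 3 (because 667 is not a perfect cube), so 3 | [L:Q]. As gcd(2,3) = 1, [L:Q] is divisible by 6. Conversely L is generated over Q by √138 and ∛667, so [L:Q] ≤ 2·3 = 6. Therefore [Q(√138, ∛667) : Q] = 6.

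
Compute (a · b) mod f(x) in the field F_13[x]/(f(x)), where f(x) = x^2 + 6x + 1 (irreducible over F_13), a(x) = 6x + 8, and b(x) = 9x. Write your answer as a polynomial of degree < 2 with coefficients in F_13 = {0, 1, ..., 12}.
a · b ≡ 8x + 11 (mod f(x))

Multiply in F_13[x]: a(x)·b(x) = (6x + 8)·(9x) = 2x^2 + 7x. This has degree ≥ 2, so divide by f(x) over F_13: 2x^2 + 7x = (2)·(x^2 + 6x + 1) + (8x + 11). Hence a·b ≡ 8x + 11 (mod f). (F_13[x]/(f) is a field with 13^2 = 169 elements since f is irreducible of degree 2.)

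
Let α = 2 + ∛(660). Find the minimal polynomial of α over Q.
m_α(x) = x^3 - 6x^2 + 12x - 668

Set β = α - 2 = ∛(660), so β^3 = 660. Then (α - 2)^3 - 660 = 0, i.e. α is a root of g(x) = (x - 2)^3 - 660 = x^3 - 6x^2 + 12x - 668. Since g(x) = h(x - 2) where h(x) = x^3 - 660, and h is irreducible over Q (because 660 is not a perfect cube, so h has no rational root, and a monic cubic with no rational root is irreducible), g is also irreducible (irreducibility is preserved under the substitution x → x - 2). Hence m_α(x) = x^3 - 6x^2 + 12x - 668.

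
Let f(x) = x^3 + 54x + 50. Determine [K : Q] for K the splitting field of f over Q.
[K : Q] = 6

By the rational root test, any rational root of the monic integer polynomial f(x) = x^3 + 54x + 50 must be an integer dividing the constant term 50, i.e. one of ±{1, 2, 5, 10, 25, 50}. Evaluating: f(1) = 105, f(-1) = -5, f(2) = 166, f(-2) = -66, f(5) = 445, f(-5) = -345, f(10) = 1590, f(-10) = -1490, f(25) = 17025, f(-25) = -16925, f(50) = 127750, f(-50) = -127650; none is 0, so f has no rational root and is therefore irreducible over Q (a cubic with no linear factor over a field is irreducible). For an irreducible cubic, the Galois group is A_3 or S_3 according as the discriminant disc(f) = -4a^3 - 27b^2 = -4·(54)^3 - 27·(50)^2 = -697356 is or is not a square in Q. Here disc(f) = -697356 is not a perfect square in Q, so the Galois group of f over Q is not contained in A_3 and must be all of S_3. The splitting field has degree |S_3| = 6 over Q, so [K : Q] = 6.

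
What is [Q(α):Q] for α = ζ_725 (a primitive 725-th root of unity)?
[Q(α):Q] = 560

The minimal polynomial of ζ_725 over Q is the 725-th cyclotomic polynomial Φ_725(x), which is irreducible over Q and has degree φ(725) = 560. Hence [Q(α):Q] = φ(725) = 560.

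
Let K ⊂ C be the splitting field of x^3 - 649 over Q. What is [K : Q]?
[K : Q] = 6

The roots of x^3 - 649 are ∛649, ω∛649, ω^2∛649 where ω = e^(2πi/3) is a primitive cube root of unity, so K = Q(∛649, ω). Now [Q(∛649):Q] = 3 (since 649 is not a perfect cube, x^3 - 649 is irreducible) and [Q(ω):Q] = 2. Both 2 and 3 divide [K:Q], and [K:Q] ≤ 3·2 = 6, so [K:Q] = 6. (Equivalently: Q(∛649) ⊂ R but ω ∉ R, so [K : Q(∛649)] = 2.)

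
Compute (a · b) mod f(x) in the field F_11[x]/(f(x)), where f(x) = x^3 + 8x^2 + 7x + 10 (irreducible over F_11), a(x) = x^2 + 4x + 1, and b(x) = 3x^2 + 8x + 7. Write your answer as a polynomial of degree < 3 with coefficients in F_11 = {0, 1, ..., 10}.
a · b ≡ 9x^2 + x + 3 (mod f(x))

Multiply in F_11[x]: a(x)·b(x) = (x^2 + 4x + 1)·(3x^2 + 8x + 7) = 3x^4 + 9x^3 + 9x^2 + 3x + 7. This has degree ≥ 3, so divide by f(x) over F_11: 3x^4 + 9x^3 + 9x^2 + 3x + 7 = (3x + 7)·(x^3 + 8x^2 + 7x + 10) + (9x^2 + x + 3). Hence a·b ≡ 9x^2 + x + 3 (mod f). (F_11[x]/(f) is a field with 11^3 = 1331 elements since f is irreducible of degree 3.)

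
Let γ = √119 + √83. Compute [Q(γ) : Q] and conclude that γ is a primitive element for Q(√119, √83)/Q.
[Q(γ) : Q] = 4 (equivalently, Q(γ) = Q(√119, √83))

Obviously Q(γ) ⊆ Q(√119, √83), and [Q(√119, √83):Q] = 4 (since 119, 83 are distinct squarefree integers > 1 with 9877 not a perfect square). To show equality we compute the minimal polynomial of γ. From γ = √119 + √83: γ^2 = 119 + 2√(9877) + 83 = 202 + 2√(9877), so γ^2 - 202 = 2√(9877); squaring, (γ^2 - 202)^2 = 4·9877, i.e. γ^4 - 404γ^2 + 40804 - 39508 = 0, i.e. γ^4 - 404γ^2 + 1296 = 0. So γ is a root of x^4 - 404x^2 + 1296. This polynomial is irreducible over Q: it has no rational root (each ±√119 ± √83 is irrational), and any factorization into two quadratics over Q would force √(9877) ∈ Q (pairing opposite roots) or √119, √83 ∈ Q (other pairings), all impossible. Hence [Q(γ):Q] = 4 = [Q(√119, √83):Q], so Q(γ) = Q(√119, √83).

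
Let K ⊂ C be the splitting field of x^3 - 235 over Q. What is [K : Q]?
[K : Q] = 6

The roots of x^3 - 235 are ∛235, ω∛235, ω^2∛235 where ω = e^(2πi/3) is a primitive cube root of unity, so K = Q(∛235, ω). Now [Q(∛235):Q] = 3 (since 235 is not a perfect cube, x^3 - 235 is irreducible) and [Q(ω):Q] = 2. Both 2 and 3 divide [K:Q], and [K:Q] ≤ 3·2 = 6, so [K:Q] = 6. (Equivalently: Q(∛235) ⊂ R but ω ∉ R, so [K : Q(∛235)] = 2.)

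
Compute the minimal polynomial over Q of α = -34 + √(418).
m_α(x) = x^2 + 68x + 738

From α + 34 = √(418), squaring gives (α + 34)^2 = 418, i.e. α^2 + 68α + 1156 = 418, so α^2 + 68α + 738 = 0. The discriminant of x^2 + 68x + 738 is (68)^2 - 4·(738) = 4624 - 2952 = 1672, and 4·(418) is not a perfect square in Q since 418 is squarefree and ≠ 1. Hence x^2 + 68x + 738 is irreducible over Q and is the minimal polynomial of α.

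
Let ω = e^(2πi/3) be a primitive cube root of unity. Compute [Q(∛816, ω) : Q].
[Q(∛816, ω) : Q] = 6

[Q(∛816):Q] = 3 (min poly x^3 - 816, irreducible since 816 is not a perfect cube). [Q(ω):Q] = 2 (min poly x^2 + x + 1). Since Q(∛816) ⊂ R and ω ∉ R, we have ω ∉ Q(∛816), so x^2 + x + 1 remains irreducible over Q(∛816) and [Q(∛816, ω) : Q(∛816)] = 2. By the tower law, [Q(∛816, ω) : Q] = 3 · 2 = 6. (In fact Q(∛816, ω) is the splitting field of x^3 - 816 over Q.)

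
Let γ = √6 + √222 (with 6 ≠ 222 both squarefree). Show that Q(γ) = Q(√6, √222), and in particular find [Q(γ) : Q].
[Q(γ) : Q] = 4 (equivalently, Q(γ) = Q(√6, √222))

Obviously Q(γ) ⊆ Q(√6, √222), and [Q(√6, √222):Q] = 4 (since 6, 222 are distinct squarefree integers > 1 with 1332 not a perfect square). To show equality we compute the minimal polynomial of γ. From γ = √6 + √222: γ^2 = 6 + 2√(1332) + 222 = 228 + 2√(1332), so γ^2 - 228 = 2√(1332); squaring, (γ^2 - 228)^2 = 4·1332, i.e. γ^4 - 456γ^2 + 51984 - 5328 = 0, i.e. γ^4 - 456γ^2 + 46656 = 0. So γ is a root of x^4 - 456x^2 + 46656. This polynomial is irreducible over Q: it has no rational root (each ±√6 ± √222 is irrational), and any factorization into two quadratics over Q would force √(1332) ∈ Q (pairing opposite roots) or √6, √222 ∈ Q (other pairings), all impossible. Hence [Q(γ):Q] = 4 = [Q(√6, √222):Q], so Q(γ) = Q(√6, √222).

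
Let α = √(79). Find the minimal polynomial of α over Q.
m_α(x) = x^2 - 79

α satisfies α^2 - 79 = 0, so x^2 - 79 annihilates α. Since d = 79 is squarefree and ≠ 1, it is not a perfect square in Q, so x^2 - 79 has no rational root and is therefore irreducible over Q (a degree-2 polynomial over a field is irreducible iff it has no root). Hence m_α(x) = x^2 - 79.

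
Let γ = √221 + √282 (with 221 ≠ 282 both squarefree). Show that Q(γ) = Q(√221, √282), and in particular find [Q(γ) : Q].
[Q(γ) : Q] = 4 (equivalently, Q(γ) = Q(√221, √282))

Obviously Q(γ) ⊆ Q(√221, √282), and [Q(√221, √282):Q] = 4 (since 221, 282 are distinct squarefree integers > 1 with 62322 not a perfect square). To show equality we compute the minimal polynomial of γ. From γ = √221 + √282: γ^2 = 221 + 2√(62322) + 282 = 503 + 2√(62322), so γ^2 - 503 = 2√(62322); squaring, (γ^2 - 503)^2 = 4·62322, i.e. γ^4 - 1006γ^2 + 253009 - 249288 = 0, i.e. γ^4 - 1006γ^2 + 3721 = 0. So γ is a root of x^4 - 1006x^2 + 3721. This polynomial is irreducible over Q: it has no rational root (each ±√221 ± √282 is irrational), and any factorization into two quadratics over Q would force √(62322) ∈ Q (pairing opposite roots) or √221, √282 ∈ Q (other pairings), all impossible. Hence [Q(γ):Q] = 4 = [Q(√221, √282):Q], so Q(γ) = Q(√221, √282).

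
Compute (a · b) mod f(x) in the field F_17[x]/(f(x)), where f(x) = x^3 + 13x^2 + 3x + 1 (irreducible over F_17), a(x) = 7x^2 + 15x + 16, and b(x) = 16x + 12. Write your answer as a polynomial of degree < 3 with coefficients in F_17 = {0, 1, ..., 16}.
a · b ≡ 7x^2 + 15x + 12 (mod f(x))

Multiply in F_17[x]: a(x)·b(x) = (7x^2 + 15x + 16)·(16x + 12) = 10x^3 + x^2 + 11x + 5. This has degree ≥ 3, so divide by f(x) over F_17: 10x^3 + x^2 + 11x + 5 = (10)·(x^3 + 13x^2 + 3x + 1) + (7x^2 + 15x + 12). Hence a·b ≡ 7x^2 + 15x + 12 (mod f). (F_17[x]/(f) is a field with 17^3 = 4913 elements since f is irreducible of degree 3.)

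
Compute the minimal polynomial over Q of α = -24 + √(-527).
m_α(x) = x^2 + 48x + 1103

From α + 24 = √(-527), squaring gives (α + 24)^2 = -527, i.e. α^2 + 48α + 576 = -527, so α^2 + 48α + 1103 = 0. The discriminant of x^2 + 48x + 1103 is (48)^2 - 4·(1103) = 2304 - 4412 = -2108, and 4·(-527) is not a perfect square in Q since -527 is squarefree and ≠ 1. Hence x^2 + 48x + 1103 is irreducible over Q and is the minimal polynomial of α.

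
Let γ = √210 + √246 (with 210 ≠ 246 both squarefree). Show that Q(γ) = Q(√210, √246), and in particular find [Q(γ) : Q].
[Q(γ) : Q] = 4 (equivalently, Q(γ) = Q(√210, √246))

Obviously Q(γ) ⊆ Q(√210, √246), and [Q(√210, √246):Q] = 4 (since 210, 246 are distinct squarefree integers > 1 with 51660 not a perfect square). To show equality we compute the minimal polynomial of γ. From γ = √210 + √246: γ^2 = 210 + 2√(51660) + 246 = 456 + 2√(51660), so γ^2 - 456 = 2√(51660); squaring, (γ^2 - 456)^2 = 4·51660, i.e. γ^4 - 912γ^2 + 207936 - 206640 = 0, i.e. γ^4 - 912γ^2 + 1296 = 0. So γ is a root of x^4 - 912x^2 + 1296. This polynomial is irreducible over Q: it has no rational root (each ±√210 ± √246 is irrational), and any factorization into two quadratics over Q would force √(51660) ∈ Q (pairing opposite roots) or √210, √246 ∈ Q (other pairings), all impossible. Hence [Q(γ):Q] = 4 = [Q(√210, √246):Q], so Q(γ) = Q(√210, √246).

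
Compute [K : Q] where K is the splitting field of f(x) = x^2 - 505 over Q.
[K : Q] = 2

f(x) = x^2 - 505 factors as (x - √505)(x + √505). The splitting field is K = Q(√505). Since 505 is squarefree and > 1, it is not a perfect square, so x^2 - 505 is irreducible over Q and [Q(√505) : Q] = 2. Hence [K : Q] = 2.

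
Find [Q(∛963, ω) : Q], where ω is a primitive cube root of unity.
[Q(∛963, ω) : Q] = 6

[Q(∛963):Q] = 3 (min poly x^3 - 963, irreducible since 963 is not a perfect cube). [Q(ω):Q] = 2 (min poly x^2 + x + 1). Since Q(∛963) ⊂ R and ω ∉ R, we have ω ∉ Q(∛963), so x^2 + x + 1 remains irreducible over Q(∛963) and [Q(∛963, ω) : Q(∛963)] = 2. By the tower law, [Q(∛963, ω) : Q] = 3 · 2 = 6. (In fact Q(∛963, ω) is the splitting field of x^3 - 963 over Q.)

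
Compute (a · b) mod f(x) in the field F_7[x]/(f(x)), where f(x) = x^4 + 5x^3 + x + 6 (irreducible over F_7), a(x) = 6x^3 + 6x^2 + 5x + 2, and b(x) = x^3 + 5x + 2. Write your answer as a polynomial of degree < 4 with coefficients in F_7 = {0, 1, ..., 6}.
a · b ≡ 5x^3 + 4x^2 + 2x + 5 (mod f(x))

Multiply in F_7[x]: a(x)·b(x) = (6x^3 + 6x^2 + 5x + 2)·(x^3 + 5x + 2) = 6x^6 + 6x^5 + 2x^3 + 2x^2 + 6x + 4. This has degree ≥ 4, so divide by f(x) over F_7: 6x^6 + 6x^5 + 2x^3 + 2x^2 + 6x + 4 = (6x^2 + 4x + 1)·(x^4 + 5x^3 + x + 6) + (5x^3 + 4x^2 + 2x + 5). Hence a·b ≡ 5x^3 + 4x^2 + 2x + 5 (mod f). (F_7[x]/(f) is a field with 7^4 = 2401 elements since f is irreducible of degree 4.)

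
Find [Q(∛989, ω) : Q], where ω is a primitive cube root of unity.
[Q(∛989, ω) : Q] = 6

[Q(∛989):Q] = 3 (min poly x^3 - 989, irreducible since 989 is not a perfect cube). [Q(ω):Q] = 2 (min poly x^2 + x + 1). Since Q(∛989) ⊂ R and ω ∉ R, we have ω ∉ Q(∛989), so x^2 + x + 1 remains irreducible over Q(∛989) and [Q(∛989, ω) : Q(∛989)] = 2. By the tower law, [Q(∛989, ω) : Q] = 3 · 2 = 6. (In fact Q(∛989, ω) is the splitting field of x^3 - 989 over Q.)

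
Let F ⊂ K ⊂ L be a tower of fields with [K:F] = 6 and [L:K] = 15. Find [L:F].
[L:F] = 90

The tower law says that for any tower of field extensions F ⊂ K ⊂ L with finite degrees, [L:F] = [L:K] · [K:F]. Here this gives [L:F] = 15 · 6 = 90.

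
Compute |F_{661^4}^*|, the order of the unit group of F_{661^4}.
|F_{661^4}^*| = 190899960240

F_{661^4} has 661^4 = 190899960241 elements; its multiplicative group consists of all nonzero elements, so |F_{661^4}^*| = 190899960241 - 1 = 190899960240. (It is cyclic since any finite subgroup of the multiplicative group of a field is cyclic.)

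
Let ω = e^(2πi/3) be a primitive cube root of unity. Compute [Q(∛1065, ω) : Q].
[Q(∛1065, ω) : Q] = 6

[Q(∛1065):Q] = 3 (min poly x^3 - 1065, irreducible since 1065 is not a perfect cube). [Q(ω):Q] = 2 (min poly x^2 + x + 1). Since Q(∛1065) ⊂ R and ω ∉ R, we have ω ∉ Q(∛1065), so x^2 + x + 1 remains irreducible over Q(∛1065) and [Q(∛1065, ω) : Q(∛1065)] = 2. By the tower law, [Q(∛1065, ω) : Q] = 3 · 2 = 6. (In fact Q(∛1065, ω) is the splitting field of x^3 - 1065 over Q.)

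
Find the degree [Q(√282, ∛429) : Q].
[Q(√282, ∛429) : Q] = 6

Let L = Q(√282, ∛429). Since Q(√282) ⊂ L and [Q(√282):Q] = 2, the tower law gives 2 | [L:Q]. Likewise Q(∛429) ⊂ L with [Q(∛429):Q] = 3 (because 429 is not a perfect cube), so 3 | [L:Q]. As gcd(2,3) = 1, [L:Q] is divisible by 6. Conversely L is generated over Q by √282 and ∛429, so [L:Q] ≤ 2·3 = 6. Therefore [Q(√282, ∛429) : Q] = 6.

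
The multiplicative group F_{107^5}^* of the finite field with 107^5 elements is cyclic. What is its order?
|F_{107^5}^*| = 14025517306

F_{107^5} has 107^5 = 14025517307 elements; its multiplicative group consists of all nonzero elements, so |F_{107^5}^*| = 14025517307 - 1 = 14025517306. (It is cyclic since any finite subgroup of the multiplicative group of a field is cyclic.)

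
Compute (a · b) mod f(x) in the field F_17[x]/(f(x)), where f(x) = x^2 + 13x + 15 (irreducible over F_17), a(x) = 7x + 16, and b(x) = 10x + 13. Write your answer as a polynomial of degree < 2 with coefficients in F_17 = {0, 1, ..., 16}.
a · b ≡ 4x + 8 (mod f(x))

Multiply in F_17[x]: a(x)·b(x) = (7x + 16)·(10x + 13) = 2x^2 + 13x + 4. This has degree ≥ 2, so divide by f(x) over F_17: 2x^2 + 13x + 4 = (2)·(x^2 + 13x + 15) + (4x + 8). Hence a·b ≡ 4x + 8 (mod f). (F_17[x]/(f) is a field with 17^2 = 289 elements since f is irreducible of degree 2.)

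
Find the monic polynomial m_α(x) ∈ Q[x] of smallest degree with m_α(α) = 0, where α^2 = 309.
m_α(x) = x^2 - 309

α satisfies α^2 - 309 = 0, so x^2 - 309 annihilates α. Since d = 309 is squarefree and ≠ 1, it is not a perfect square in Q, so x^2 - 309 has no rational root and is therefore irreducible over Q (a degree-2 polynomial over a field is irreducible iff it has no root). Hence m_α(x) = x^2 - 309.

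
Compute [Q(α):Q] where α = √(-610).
[Q(α):Q] = 2

[Q(α):Q] equals the degree of the minimal polynomial of α. Here α^2 = -610 and x^2 + 610 is irreducible (d = -610 is squarefree, ≠ 1, hence not a square), so deg(m_α) = 2. Thus [Q(α):Q] = 2.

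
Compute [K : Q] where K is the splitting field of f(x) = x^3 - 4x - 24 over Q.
[K : Q] = 6

By the rational root test, any rational root of the monic integer polynomial f(x) = x^3 - 4x - 24 must be an integer dividing the constant term -24, i.e. one of ±{1, 2, 3, 4, 6, 8, 12, 24}. Evaluating: f(1) = -27, f(-1) = -21, f(2) = -24, f(-2) = -24, f(3) = -9, f(-3) = -39, f(4) = 24, f(-4) = -72, f(6) = 168, f(-6) = -216, f(8) = 456, f(-8) = -504, f(12) = 1656, f(-12) = -1704, f(24) = 13704, f(-24) = -13752; none is 0, so f has no rational root and is therefore irreducible over Q (a cubic with no linear factor over a field is irreducible). For an irreducible cubic, the Galois group is A_3 or S_3 according as the discriminant disc(f) = -4a^3 - 27b^2 = -4·(-4)^3 - 27·(-24)^2 = -15296 is or is not a square in Q. Here disc(f) = -15296 is not a perfect square in Q, so the Galois group of f over Q is not contained in A_3 and must be all of S_3. The splitting field has degree |S_3| = 6 over Q, so [K : Q] = 6.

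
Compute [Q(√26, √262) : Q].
[Q(√26, √262) : Q] = 4

[Q(√26):Q] = 2 (min poly x^2 - 26, irreducible since 26 is squarefree > 1). For the top step, suppose √262 ∈ Q(√26), say √262 = c + d√26 with c, d ∈ Q. Squaring: 262 = c^2 + 26d^2 + 2cd√26. Since √26 ∉ Q this forces 2cd = 0. If d = 0 then √262 = c ∈ Q, contradicting 262 squarefree > 1. If c = 0 then 262 = 26d^2, so 26·262 = (26d)^2 is a perfect square in Q — but 26·262 = 6812 is not a perfect square (since 26 and 262 are distinct squarefree integers). Contradiction. Hence √262 ∉ Q(√26), so x^2 - 262 stays irreducible over Q(√26) and [Q(√26, √262) : Q(√26)] = 2. By the tower law, [Q(√26, √262) : Q] = 2 · 2 = 4.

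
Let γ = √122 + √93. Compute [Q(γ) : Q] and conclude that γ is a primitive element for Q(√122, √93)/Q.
[Q(γ) : Q] = 4 (equivalently, Q(γ) = Q(√122, √93))

Obviously Q(γ) ⊆ Q(√122, √93), and [Q(√122, √93):Q] = 4 (since 122, 93 are distinct squarefree integers > 1 with 11346 not a perfect square). To show equality we compute the minimal polynomial of γ. From γ = √122 + √93: γ^2 = 122 + 2√(11346) + 93 = 215 + 2√(11346), so γ^2 - 215 = 2√(11346); squaring, (γ^2 - 215)^2 = 4·11346, i.e. γ^4 - 430γ^2 + 46225 - 45384 = 0, i.e. γ^4 - 430γ^2 + 841 = 0. So γ is a root of x^4 - 430x^2 + 841. This polynomial is irreducible over Q: it has no rational root (each ±√122 ± √93 is irrational), and any factorization into two quadratics over Q would force √(11346) ∈ Q (pairing opposite roots) or √122, √93 ∈ Q (other pairings), all impossible. Hence [Q(γ):Q] = 4 = [Q(√122, √93):Q], so Q(γ) = Q(√122, √93).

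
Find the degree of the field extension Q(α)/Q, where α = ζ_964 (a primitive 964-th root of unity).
[Q(α):Q] = 480

The minimal polynomial of ζ_964 over Q is the 964-th cyclotomic polynomial Φ_964(x), which is irreducible over Q and has degree φ(964) = 480. Hence [Q(α):Q] = φ(964) = 480.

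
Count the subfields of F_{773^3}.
F_{773^3} has 2 subfields

The subfields of F_{p^n} are exactly the fields F_{p^d} for d | n (each is the fixed field of the unique index-d subgroup of Gal(F_{p^n}/F_p) ≅ Z/nZ). The divisors of n = 3 are {1, 3}, giving 2 subfields: F_{773^1}, F_{773^3}.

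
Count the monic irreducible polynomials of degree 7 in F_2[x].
There are 18 monic irreducible polynomials of degree 7 over F_2

Each element of F_{2^7} that lies in no proper subfield is a root of exactly one monic irreducible of degree 7 over F_2, and each such polynomial has 7 distinct roots in F_{2^7}. By Möbius inversion the count is N_2(7) = (1/7) Σ_{d|7} μ(7/d) · 2^d = (1/7)(μ(7)·2^1 + μ(1)·2^7) = 126/7 = 18.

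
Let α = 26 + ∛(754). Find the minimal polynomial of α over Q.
m_α(x) = x^3 - 78x^2 + 2028x - 18330

Set β = α - 26 = ∛(754), so β^3 = 754. Then (α - 26)^3 - 754 = 0, i.e. α is a root of g(x) = (x - 26)^3 - 754 = x^3 - 78x^2 + 2028x - 18330. Since g(x) = h(x - 26) where h(x) = x^3 - 754, and h is irreducible over Q (because 754 is not a perfect cube, so h has no rational root, and a monic cubic with no rational root is irreducible), g is also irreducible (irreducibility is preserved under the substitution x → x - 26). Hence m_α(x) = x^3 - 78x^2 + 2028x - 18330.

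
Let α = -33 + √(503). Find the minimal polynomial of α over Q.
m_α(x) = x^2 + 66x + 586

From α + 33 = √(503), squaring gives (α + 33)^2 = 503, i.e. α^2 + 66α + 1089 = 503, so α^2 + 66α + 586 = 0. The discriminant of x^2 + 66x + 586 is (66)^2 - 4·(586) = 4356 - 2344 = 2012, and 4·(503) is not a perfect square in Q since 503 is squarefree and ≠ 1. Hence x^2 + 66x + 586 is irreducible over Q and is the minimal polynomial of α.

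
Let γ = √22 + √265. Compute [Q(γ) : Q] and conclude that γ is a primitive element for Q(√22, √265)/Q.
[Q(γ) : Q] = 4 (equivalently, Q(γ) = Q(√22, √265))

Obviously Q(γ) ⊆ Q(√22, √265), and [Q(√22, √265):Q] = 4 (since 22, 265 are distinct squarefree integers > 1 with 5830 not a perfect square). To show equality we compute the minimal polynomial of γ. From γ = √22 + √265: γ^2 = 22 + 2√(5830) + 265 = 287 + 2√(5830), so γ^2 - 287 = 2√(5830); squaring, (γ^2 - 287)^2 = 4·5830, i.e. γ^4 - 574γ^2 + 82369 - 23320 = 0, i.e. γ^4 - 574γ^2 + 59049 = 0. So γ is a root of x^4 - 574x^2 + 59049. This polynomial is irreducible over Q: it has no rational root (each ±√22 ± √265 is irrational), and any factorization into two quadratics over Q would force √(5830) ∈ Q (pairing opposite roots) or √22, √265 ∈ Q (other pairings), all impossible. Hence [Q(γ):Q] = 4 = [Q(√22, √265):Q], so Q(γ) = Q(√22, √265).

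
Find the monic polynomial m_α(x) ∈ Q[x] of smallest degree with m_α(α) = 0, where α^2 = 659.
m_α(x) = x^2 - 659

α satisfies α^2 - 659 = 0, so x^2 - 659 annihilates α. Since d = 659 is squarefree and ≠ 1, it is not a perfect square in Q, so x^2 - 659 has no rational root and is therefore irreducible over Q (a degree-2 polynomial over a field is irreducible iff it has no root). Hence m_α(x) = x^2 - 659.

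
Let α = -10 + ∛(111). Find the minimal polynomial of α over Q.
m_α(x) = x^3 + 30x^2 + 300x + 889

Set β = α + 10 = ∛(111), so β^3 = 111. Then (α + 10)^3 - 111 = 0, i.e. α is a root of g(x) = (x + 10)^3 - 111 = x^3 + 30x^2 + 300x + 889. Since g(x) = h(x + 10) where h(x) = x^3 - 111, and h is irreducible over Q (because 111 is not a perfect cube, so h has no rational root, and a monic cubic with no rational root is irreducible), g is also irreducible (irreducibility is preserved under the substitution x → x + 10). Hence m_α(x) = x^3 + 30x^2 + 300x + 889.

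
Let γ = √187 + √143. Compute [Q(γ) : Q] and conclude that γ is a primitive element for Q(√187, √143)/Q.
[Q(γ) : Q] = 4 (equivalently, Q(γ) = Q(√187, √143))

Obviously Q(γ) ⊆ Q(√187, √143), and [Q(√187, √143):Q] = 4 (since 187, 143 are distinct squarefree integers > 1 with 26741 not a perfect square). To show equality we compute the minimal polynomial of γ. From γ = √187 + √143: γ^2 = 187 + 2√(26741) + 143 = 330 + 2√(26741), so γ^2 - 330 = 2√(26741); squaring, (γ^2 - 330)^2 = 4·26741, i.e. γ^4 - 660γ^2 + 108900 - 106964 = 0, i.e. γ^4 - 660γ^2 + 1936 = 0. So γ is a root of x^4 - 660x^2 + 1936. This polynomial is irreducible over Q: it has no rational root (each ±√187 ± √143 is irrational), and any factorization into two quadratics over Q would force √(26741) ∈ Q (pairing opposite roots) or √187, √143 ∈ Q (other pairings), all impossible. Hence [Q(γ):Q] = 4 = [Q(√187, √143):Q], so Q(γ) = Q(√187, √143).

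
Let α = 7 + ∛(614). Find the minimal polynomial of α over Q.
m_α(x) = x^3 - 21x^2 + 147x - 957

Set β = α - 7 = ∛(614), so β^3 = 614. Then (α - 7)^3 - 614 = 0, i.e. α is a root of g(x) = (x - 7)^3 - 614 = x^3 - 21x^2 + 147x - 957. Since g(x) = h(x - 7) where h(x) = x^3 - 614, and h is irreducible over Q (because 614 is not a perfect cube, so h has no rational root, and a monic cubic with no rational root is irreducible), g is also irreducible (irreducibility is preserved under the substitution x → x - 7). Hence m_α(x) = x^3 - 21x^2 + 147x - 957.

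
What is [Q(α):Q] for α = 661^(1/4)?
[Q(α):Q] = 4

α is a root of x^4 - 661. By Eisenstein's criterion at the prime p = 661 (which divides the constant term 661 but p^2 = 436921 does not, since 661 is squarefree), x^4 - 661 is irreducible over Q. Hence [Q(α):Q] = 4.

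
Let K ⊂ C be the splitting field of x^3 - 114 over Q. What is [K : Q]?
[K : Q] = 6

The roots of x^3 - 114 are ∛114, ω∛114, ω^2∛114 where ω = e^(2πi/3) is a primitive cube root of unity, so K = Q(∛114, ω). Now [Q(∛114):Q] = 3 (since 114 is not a perfect cube, x^3 - 114 is irreducible) and [Q(ω):Q] = 2. Both 2 and 3 divide [K:Q], and [K:Q] ≤ 3·2 = 6, so [K:Q] = 6. (Equivalently: Q(∛114) ⊂ R but ω ∉ R, so [K : Q(∛114)] = 2.)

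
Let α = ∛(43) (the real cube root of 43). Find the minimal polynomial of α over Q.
m_α(x) = x^3 - 43

α satisfies α^3 = 43, so x^3 - 43 annihilates α. By the rational root test, a rational root p/q (in lowest terms) of x^3 - 43 would satisfy p^3 = 43 q^3, forcing q = 1 and p^3 = 43; but 43 is not a perfect cube, contradiction. A monic cubic over Q with no rational root is irreducible (any nontrivial factorization would include a linear factor). Hence x^3 - 43 is the minimal polynomial of α, and in particular [Q(α):Q] = 3.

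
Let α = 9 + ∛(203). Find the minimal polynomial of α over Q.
m_α(x) = x^3 - 27x^2 + 243x - 932

Set β = α - 9 = ∛(203), so β^3 = 203. Then (α - 9)^3 - 203 = 0, i.e. α is a root of g(x) = (x - 9)^3 - 203 = x^3 - 27x^2 + 243x - 932. Since g(x) = h(x - 9) where h(x) = x^3 - 203, and h is irreducible over Q (because 203 is not a perfect cube, so h has no rational root, and a monic cubic with no rational root is irreducible), g is also irreducible (irreducibility is preserved under the substitution x → x - 9). Hence m_α(x) = x^3 - 27x^2 + 243x - 932.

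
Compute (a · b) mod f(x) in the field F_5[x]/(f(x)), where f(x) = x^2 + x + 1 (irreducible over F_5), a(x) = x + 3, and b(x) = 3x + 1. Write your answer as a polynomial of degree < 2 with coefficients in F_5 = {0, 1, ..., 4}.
a · b ≡ 2x (mod f(x))

Multiply in F_5[x]: a(x)·b(x) = (x + 3)·(3x + 1) = 3x^2 + 3. This has degree ≥ 2, so divide by f(x) over F_5: 3x^2 + 3 = (3)·(x^2 + x + 1) + (2x). Hence a·b ≡ 2x (mod f). (F_5[x]/(f) is a field with 5^2 = 25 elements since f is irreducible of degree 2.)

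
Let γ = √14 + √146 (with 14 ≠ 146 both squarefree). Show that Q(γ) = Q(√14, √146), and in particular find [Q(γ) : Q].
[Q(γ) : Q] = 4 (equivalently, Q(γ) = Q(√14, √146))

Obviously Q(γ) ⊆ Q(√14, √146), and [Q(√14, √146):Q] = 4 (since 14, 146 are distinct squarefree integers > 1 with 2044 not a perfect square). To show equality we compute the minimal polynomial of γ. From γ = √14 + √146: γ^2 = 14 + 2√(2044) + 146 = 160 + 2√(2044), so γ^2 - 160 = 2√(2044); squaring, (γ^2 - 160)^2 = 4·2044, i.e. γ^4 - 320γ^2 + 25600 - 8176 = 0, i.e. γ^4 - 320γ^2 + 17424 = 0. So γ is a root of x^4 - 320x^2 + 17424. This polynomial is irreducible over Q: it has no rational root (each ±√14 ± √146 is irrational), and any factorization into two quadratics over Q would force √(2044) ∈ Q (pairing opposite roots) or √14, √146 ∈ Q (other pairings), all impossible. Hence [Q(γ):Q] = 4 = [Q(√14, √146):Q], so Q(γ) = Q(√14, √146).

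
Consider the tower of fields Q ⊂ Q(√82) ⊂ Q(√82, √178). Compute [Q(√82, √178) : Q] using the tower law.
[Q(√82, √178) : Q] = 4

[Q(√82):Q] = 2 (min poly x^2 - 82, irreducible since 82 is squarefree > 1). For the top step, suppose √178 ∈ Q(√82), say √178 = c + d√82 with c, d ∈ Q. Squaring: 178 = c^2 + 82d^2 + 2cd√82. Since √82 ∉ Q this forces 2cd = 0. If d = 0 then √178 = c ∈ Q, contradicting 178 squarefree > 1. If c = 0 then 178 = 82d^2, so 82·178 = (82d)^2 is a perfect square in Q — but 82·178 = 14596 is not a perfect square (since 82 and 178 are distinct squarefree integers). Contradiction. Hence √178 ∉ Q(√82), so x^2 - 178 stays irreducible over Q(√82) and [Q(√82, √178) : Q(√82)] = 2. By the tower law, [Q(√82, √178) : Q] = 2 · 2 = 4.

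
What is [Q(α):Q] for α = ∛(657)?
[Q(α):Q] = 3

The minimal polynomial of α is x^3 - 657, irreducible over Q since 657 is not a perfect cube (so x^3 - 657 has no rational root). Hence [Q(α):Q] = deg(m_α) = 3.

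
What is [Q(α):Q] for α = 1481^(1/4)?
[Q(α):Q] = 4

α is a root of x^4 - 1481. By Eisenstein's criterion at the prime p = 1481 (which divides the constant term 1481 but p^2 = 2193361 does not, since 1481 is squarefree), x^4 - 1481 is irreducible over Q. Hence [Q(α):Q] = 4.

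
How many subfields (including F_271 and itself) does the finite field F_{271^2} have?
F_{271^2} has 2 subfields

The subfields of F_{p^n} are exactly the fields F_{p^d} for d | n (each is the fixed field of the unique index-d subgroup of Gal(F_{p^n}/F_p) ≅ Z/nZ). The divisors of n = 2 are {1, 2}, giving 2 subfields: F_{271^1}, F_{271^2}.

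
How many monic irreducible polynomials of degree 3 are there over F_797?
There are 168753592 monic irreducible polynomials of degree 3 over F_797

Each element of F_{797^3} that lies in no proper subfield is a root of exactly one monic irreducible of degree 3 over F_797, and each such polynomial has 3 distinct roots in F_{797^3}. By Möbius inversion the count is N_797(3) = (1/3) Σ_{d|3} μ(3/d) · 797^d = (1/3)(μ(3)·797^1 + μ(1)·797^3) = 506260776/3 = 168753592.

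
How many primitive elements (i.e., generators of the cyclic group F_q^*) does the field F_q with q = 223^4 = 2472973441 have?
There are φ(2472973440) = 549863424 primitive elements

F_q^* is cyclic of order q - 1 = 2472973440. A cyclic group of order m has exactly φ(m) generators. Here m = 2472973440 = 2^7 · 3 · 5 · 7 · 37 · 4973, so the number of primitive elements is φ(2472973440) = 549863424.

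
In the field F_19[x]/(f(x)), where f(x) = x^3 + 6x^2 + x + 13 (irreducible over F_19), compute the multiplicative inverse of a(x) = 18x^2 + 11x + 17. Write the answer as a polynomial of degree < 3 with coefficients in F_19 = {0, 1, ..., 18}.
a(x)^(-1) ≡ 8x^2 + 6x (mod f(x))

Since f is irreducible over F_19, F_19[x]/(f) is a field and a(x) ≠ 0 has an inverse. Apply the extended Euclidean algorithm to f(x) and a(x) in F_19[x]: f(x) = (18x + 2)·a(x) + (15x + 17);  a(x) = (5x + 9)·(15x + 17) + (16). The last nonzero remainder is the constant 16 = gcd(f, a) in F_19. Back-substituting through the division chain expresses 16 = s(x)·a(x) + t(x)·f(x) with s(x) ≡ 14x^2 + x (mod f), so (14x^2 + x)·a(x) ≡ 16 (mod f). Multiplying by 16^(-1) ≡ 6 in F_19 gives a(x)^(-1) ≡ 6·(14x^2 + x) ≡ 8x^2 + 6x (mod f). Check: (18x^2 + 11x + 17)·(8x^2 + 6x) = 11x^4 + 6x^3 + 12x^2 + 7x ≡ 1 (mod x^3 + 6x^2 + x + 13).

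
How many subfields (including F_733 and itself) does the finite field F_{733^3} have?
F_{733^3} has 2 subfields

The subfields of F_{p^n} are exactly the fields F_{p^d} for d | n (each is the fixed field of the unique index-d subgroup of Gal(F_{p^n}/F_p) ≅ Z/nZ). The divisors of n = 3 are {1, 3}, giving 2 subfields: F_{733^1}, F_{733^3}.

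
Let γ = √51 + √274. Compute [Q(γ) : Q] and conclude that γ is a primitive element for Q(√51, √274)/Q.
[Q(γ) : Q] = 4 (equivalently, Q(γ) = Q(√51, √274))

Obviously Q(γ) ⊆ Q(√51, √274), and [Q(√51, √274):Q] = 4 (since 51, 274 are distinct squarefree integers > 1 with 13974 not a perfect square). To show equality we compute the minimal polynomial of γ. From γ = √51 + √274: γ^2 = 51 + 2√(13974) + 274 = 325 + 2√(13974), so γ^2 - 325 = 2√(13974); squaring, (γ^2 - 325)^2 = 4·13974, i.e. γ^4 - 650γ^2 + 105625 - 55896 = 0, i.e. γ^4 - 650γ^2 + 49729 = 0. So γ is a root of x^4 - 650x^2 + 49729. This polynomial is irreducible over Q: it has no rational root (each ±√51 ± √274 is irrational), and any factorization into two quadratics over Q would force √(13974) ∈ Q (pairing opposite roots) or √51, √274 ∈ Q (other pairings), all impossible. Hence [Q(γ):Q] = 4 = [Q(√51, √274):Q], so Q(γ) = Q(√51, √274).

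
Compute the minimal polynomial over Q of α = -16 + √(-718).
m_α(x) = x^2 + 32x + 974

From α + 16 = √(-718), squaring gives (α + 16)^2 = -718, i.e. α^2 + 32α + 256 = -718, so α^2 + 32α + 974 = 0. The discriminant of x^2 + 32x + 974 is (32)^2 - 4·(974) = 1024 - 3896 = -2872, and 4·(-718) is not a perfect square in Q since -718 is squarefree and ≠ 1. Hence x^2 + 32x + 974 is irreducible over Q and is the minimal polynomial of α.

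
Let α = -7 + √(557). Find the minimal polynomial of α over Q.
m_α(x) = x^2 + 14x - 508

From α + 7 = √(557), squaring gives (α + 7)^2 = 557, i.e. α^2 + 14α + 49 = 557, so α^2 + 14α - 508 = 0. The discriminant of x^2 + 14x - 508 is (14)^2 - 4·(-508) = 196 + 2032 = 2228, and 4·(557) is not a perfect square in Q since 557 is squarefree and ≠ 1. Hence x^2 + 14x - 508 is irreducible over Q and is the minimal polynomial of α.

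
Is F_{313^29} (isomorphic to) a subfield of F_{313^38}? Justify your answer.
No: F_{313^29} is not a subfield of F_{313^38}

F_{p^m} embeds in F_{p^n} iff m | n. Here 29 ∤ 38 (since 38 = 1·29 + 9 with remainder 9 ≠ 0), so F_{313^29} is not a subfield of F_{313^38}. Equivalently: if it were, the tower law would give 29 = [F_{313^29}:F_313] dividing [F_{313^38}:F_313] = 38, contradiction.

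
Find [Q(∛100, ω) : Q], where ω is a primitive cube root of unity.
[Q(∛100, ω) : Q] = 6

[Q(∛100):Q] = 3 (min poly x^3 - 100, irreducible since 100 is not a perfect cube). [Q(ω):Q] = 2 (min poly x^2 + x + 1). Since Q(∛100) ⊂ R and ω ∉ R, we have ω ∉ Q(∛100), so x^2 + x + 1 remains irreducible over Q(∛100) and [Q(∛100, ω) : Q(∛100)] = 2. By the tower law, [Q(∛100, ω) : Q] = 3 · 2 = 6. (In fact Q(∛100, ω) is the splitting field of x^3 - 100 over Q.)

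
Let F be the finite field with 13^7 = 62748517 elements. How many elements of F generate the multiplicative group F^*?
There are φ(62748516) = 20916168 primitive elements

F_q^* is cyclic of order q - 1 = 62748516. A cyclic group of order m has exactly φ(m) generators. Here m = 62748516 = 2^2 · 3 · 5229043, so the number of primitive elements is φ(62748516) = 20916168.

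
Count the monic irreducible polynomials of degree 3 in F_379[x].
There are 18146520 monic irreducible polynomials of degree 3 over F_379

Each element of F_{379^3} that lies in no proper subfield is a root of exactly one monic irreducible of degree 3 over F_379, and each such polynomial has 3 distinct roots in F_{379^3}. By Möbius inversion the count is N_379(3) = (1/3) Σ_{d|3} μ(3/d) · 379^d = (1/3)(μ(3)·379^1 + μ(1)·379^3) = 54439560/3 = 18146520.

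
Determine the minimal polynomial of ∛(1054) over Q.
m_α(x) = x^3 - 1054

α satisfies α^3 = 1054, so x^3 - 1054 annihilates α. By the rational root test, a rational root p/q (in lowest terms) of x^3 - 1054 would satisfy p^3 = 1054 q^3, forcing q = 1 and p^3 = 1054; but 1054 is not a perfect cube, contradiction. A monic cubic over Q with no rational root is irreducible (any nontrivial factorization would include a linear factor). Hence x^3 - 1054 is the minimal polynomial of α, and in particular [Q(α):Q] = 3.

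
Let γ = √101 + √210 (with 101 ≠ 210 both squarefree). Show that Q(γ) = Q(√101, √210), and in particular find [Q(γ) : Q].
[Q(γ) : Q] = 4 (equivalently, Q(γ) = Q(√101, √210))

Obviously Q(γ) ⊆ Q(√101, √210), and [Q(√101, √210):Q] = 4 (since 101, 210 are distinct squarefree integers > 1 with 21210 not a perfect square). To show equality we compute the minimal polynomial of γ. From γ = √101 + √210: γ^2 = 101 + 2√(21210) + 210 = 311 + 2√(21210), so γ^2 - 311 = 2√(21210); squaring, (γ^2 - 311)^2 = 4·21210, i.e. γ^4 - 622γ^2 + 96721 - 84840 = 0, i.e. γ^4 - 622γ^2 + 11881 = 0. So γ is a root of x^4 - 622x^2 + 11881. This polynomial is irreducible over Q: it has no rational root (each ±√101 ± √210 is irrational), and any factorization into two quadratics over Q would force √(21210) ∈ Q (pairing opposite roots) or √101, √210 ∈ Q (other pairings), all impossible. Hence [Q(γ):Q] = 4 = [Q(√101, √210):Q], so Q(γ) = Q(√101, √210).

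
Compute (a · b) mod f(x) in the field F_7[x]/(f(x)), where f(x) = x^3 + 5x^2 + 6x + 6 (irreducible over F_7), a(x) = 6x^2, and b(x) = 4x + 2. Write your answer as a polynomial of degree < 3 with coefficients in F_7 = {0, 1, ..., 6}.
a · b ≡ 4x^2 + 3x + 3 (mod f(x))

Multiply in F_7[x]: a(x)·b(x) = (6x^2)·(4x + 2) = 3x^3 + 5x^2. This has degree ≥ 3, so divide by f(x) over F_7: 3x^3 + 5x^2 = (3)·(x^3 + 5x^2 + 6x + 6) + (4x^2 + 3x + 3). Hence a·b ≡ 4x^2 + 3x + 3 (mod f). (F_7[x]/(f) is a field with 7^3 = 343 elements since f is irreducible of degree 3.)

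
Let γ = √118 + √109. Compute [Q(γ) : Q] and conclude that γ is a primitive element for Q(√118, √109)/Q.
[Q(γ) : Q] = 4 (equivalently, Q(γ) = Q(√118, √109))

Obviously Q(γ) ⊆ Q(√118, √109), and [Q(√118, √109):Q] = 4 (since 118, 109 are distinct squarefree integers > 1 with 12862 not a perfect square). To show equality we compute the minimal polynomial of γ. From γ = √118 + √109: γ^2 = 118 + 2√(12862) + 109 = 227 + 2√(12862), so γ^2 - 227 = 2√(12862); squaring, (γ^2 - 227)^2 = 4·12862, i.e. γ^4 - 454γ^2 + 51529 - 51448 = 0, i.e. γ^4 - 454γ^2 + 81 = 0. So γ is a root of x^4 - 454x^2 + 81. This polynomial is irreducible over Q: it has no rational root (each ±√118 ± √109 is irrational), and any factorization into two quadratics over Q would force √(12862) ∈ Q (pairing opposite roots) or √118, √109 ∈ Q (other pairings), all impossible. Hence [Q(γ):Q] = 4 = [Q(√118, √109):Q], so Q(γ) = Q(√118, √109).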